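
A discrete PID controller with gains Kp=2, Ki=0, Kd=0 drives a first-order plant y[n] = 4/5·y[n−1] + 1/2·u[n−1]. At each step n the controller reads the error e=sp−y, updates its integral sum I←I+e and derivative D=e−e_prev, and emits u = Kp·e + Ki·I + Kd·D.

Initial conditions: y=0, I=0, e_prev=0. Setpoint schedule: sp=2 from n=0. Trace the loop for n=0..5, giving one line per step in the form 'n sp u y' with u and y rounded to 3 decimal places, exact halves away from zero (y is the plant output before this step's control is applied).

0 2 4.000 0.000
1 2 0.000 2.000
2 2 0.800 1.600
3 2 0.640 1.680
4 2 0.672 1.664
5 2 0.666 1.667

(exact arithmetic carried between steps; '≈' marks a value shown rounded to 6 d.p. or computed from one; I and e_prev carry over from the previous line; the table rounds u and y to 3 d.p., halves away from zero)
n=0: y=0, sp=2, e=sp−y=2; I=2, D=e−e_prev=2; u=2·2+0·2+0·2=4; next y=4/5·0+1/2·4=2
n=1: y=2, sp=2, e=sp−y=0; I=2, D=e−e_prev=-2; u=2·0+0·2+0·(-2)=0; next y=4/5·2+1/2·0=1.6
n=2: y=1.6, sp=2, e=sp−y=0.4; I=2.4, D=e−e_prev=0.4; u=2·0.4+0·2.4+0·0.4=0.8; next y=4/5·1.6+1/2·0.8=1.68
n=3: y=1.68, sp=2, e=sp−y=0.32; I=2.72, D=e−e_prev=-0.08; u=2·0.32+0·2.72+0·(-0.08)=0.64; next y=4/5·1.68+1/2·0.64=1.664
n=4: y=1.664, sp=2, e=sp−y=0.336; I=3.056, D=e−e_prev=0.016; u=2·0.336+0·3.056+0·0.016=0.672; next y=4/5·1.664+1/2·0.672=1.6672
n=5: y=1.6672, sp=2, e=sp−y=0.3328; I=3.3888, D=e−e_prev=-0.0032; u=2·0.3328+0·3.3888+0·(-0.0032)=0.6656; next y=4/5·1.6672+1/2·0.6656=1.66656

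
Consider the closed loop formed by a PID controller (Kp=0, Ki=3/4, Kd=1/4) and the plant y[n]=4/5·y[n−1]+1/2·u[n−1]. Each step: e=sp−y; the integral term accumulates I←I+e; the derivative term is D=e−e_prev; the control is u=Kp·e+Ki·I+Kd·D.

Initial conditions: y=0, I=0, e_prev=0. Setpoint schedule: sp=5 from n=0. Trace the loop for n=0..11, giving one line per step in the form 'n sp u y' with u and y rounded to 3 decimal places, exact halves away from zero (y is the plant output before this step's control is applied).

0 5 5.000 0.000
1 5 5.000 2.500
2 5 5.500 4.500
3 5 4.525 6.350
4 5 2.983 7.343
5 5 1.451 7.365
6 5 0.430 6.618
7 5 0.139 5.509
8 5 0.512 4.477
9 5 1.286 3.837
10 5 2.122 3.713
11 5 2.738 4.031

(exact arithmetic carried between steps; '≈' marks a value shown rounded to 6 d.p. or computed from one; I and e_prev carry over from the previous line; the table rounds u and y to 3 d.p., halves away from zero)
n=0: y=0, sp=5, e=sp−y=5; I=5, D=e−e_prev=5; u=0·5+3/4·5+1/4·5=5; next y=4/5·0+1/2·5=2.5
n=1: y=2.5, sp=5, e=sp−y=2.5; I=7.5, D=e−e_prev=-2.5; u=0·2.5+3/4·7.5+1/4·(-2.5)=5; next y=4/5·2.5+1/2·5=4.5
n=2: y=4.5, sp=5, e=sp−y=0.5; I=8, D=e−e_prev=-2; u=0·0.5+3/4·8+1/4·(-2)=5.5; next y=4/5·4.5+1/2·5.5=6.35
n=3: y=6.35, sp=5, e=sp−y=-1.35; I=6.65, D=e−e_prev=-1.85; u=0·(-1.35)+3/4·6.65+1/4·(-1.85)=4.525; next y=4/5·6.35+1/2·4.525=7.3425
n=4: y=7.3425, sp=5, e=sp−y=-2.3425; I=4.3075, D=e−e_prev=-0.9925; u=0·(-2.3425)+3/4·4.3075+1/4·(-0.9925)=2.9825; next y=4/5·7.3425+1/2·2.9825=7.36525
n=5: y=7.36525, sp=5, e=sp−y=-2.36525; I=1.94225, D=e−e_prev=-0.02275; u=0·(-2.36525)+3/4·1.94225+1/4·(-0.02275)=1.451; next y=4/5·7.36525+1/2·1.451=6.6177
n=6: y=6.6177, sp=5, e=sp−y=-1.6177; I=0.32455, D=e−e_prev=0.74755; u=0·(-1.6177)+3/4·0.32455+1/4·0.74755=0.4303; next y=4/5·6.6177+1/2·0.4303=5.50931
n=7: y=5.50931, sp=5, e=sp−y=-0.50931; I=-0.18476, D=e−e_prev=1.10839; u=0·(-0.50931)+3/4·(-0.18476)+1/4·1.10839≈0.138528; next y=4/5·5.50931+1/2·0.138528≈4.476712
n=8: y≈4.476712, sp=5, e=sp−y≈0.523288; I≈0.338528, D=e−e_prev≈1.032598; u=0·0.523288+3/4·0.338528+1/4·1.032598≈0.512046; next y=4/5·4.476712+1/2·0.512046≈3.837392
n=9: y≈3.837392, sp=5, e=sp−y≈1.162608; I≈1.501136, D=e−e_prev≈0.639319; u=0·1.162608+3/4·1.501136+1/4·0.639319≈1.285682; next y=4/5·3.837392+1/2·1.285682≈3.712755
n=10: y≈3.712755, sp=5, e=sp−y≈1.287245; I≈2.788381, D=e−e_prev≈0.124638; u=0·1.287245+3/4·2.788381+1/4·0.124638≈2.122445; next y=4/5·3.712755+1/2·2.122445≈4.031426
n=11: y≈4.031426, sp=5, e=sp−y≈0.968574; I≈3.756955, D=e−e_prev≈-0.318672; u=0·0.968574+3/4·3.756955+1/4·(-0.318672)≈2.738048; next y=4/5·4.031426+1/2·2.738048≈4.594165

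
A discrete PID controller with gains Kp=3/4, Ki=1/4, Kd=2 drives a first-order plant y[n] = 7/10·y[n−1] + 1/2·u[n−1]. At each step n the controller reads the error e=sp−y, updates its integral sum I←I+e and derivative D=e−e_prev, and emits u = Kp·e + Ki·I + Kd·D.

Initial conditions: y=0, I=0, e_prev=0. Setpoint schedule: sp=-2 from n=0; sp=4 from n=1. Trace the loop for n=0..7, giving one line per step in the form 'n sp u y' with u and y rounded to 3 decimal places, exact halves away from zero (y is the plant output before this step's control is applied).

0 -2 -6.000 0.000
1 4 24.500 -3.000
2 4 -31.200 10.150
3 4 49.498 -8.495
4 4 -66.561 18.802
5 4 101.096 -20.119
6 4 -140.467 36.465
7 4 208.103 -44.708

(exact arithmetic carried between steps; '≈' marks a value shown rounded to 6 d.p. or computed from one; I and e_prev carry over from the previous line; the table rounds u and y to 3 d.p., halves away from zero)
n=0: y=0, sp=-2, e=sp−y=-2; I=-2, D=e−e_prev=-2; u=3/4·(-2)+1/4·(-2)+2·(-2)=-6; next y=7/10·0+1/2·(-6)=-3
n=1: y=-3, sp=4, e=sp−y=7; I=5, D=e−e_prev=9; u=3/4·7+1/4·5+2·9=24.5; next y=7/10·(-3)+1/2·24.5=10.15
n=2: y=10.15, sp=4, e=sp−y=-6.15; I=-1.15, D=e−e_prev=-13.15; u=3/4·(-6.15)+1/4·(-1.15)+2·(-13.15)=-31.2; next y=7/10·10.15+1/2·(-31.2)=-8.495
n=3: y=-8.495, sp=4, e=sp−y=12.495; I=11.345, D=e−e_prev=18.645; u=3/4·12.495+1/4·11.345+2·18.645=49.4975; next y=7/10·(-8.495)+1/2·49.4975=18.80225
n=4: y=18.80225, sp=4, e=sp−y=-14.80225; I=-3.45725, D=e−e_prev=-27.29725; u=3/4·(-14.80225)+1/4·(-3.45725)+2·(-27.29725)=-66.5605; next y=7/10·18.80225+1/2·(-66.5605)=-20.118675
n=5: y=-20.118675, sp=4, e=sp−y=24.118675; I=20.661425, D=e−e_prev=38.920925; u=3/4·24.118675+1/4·20.661425+2·38.920925≈101.096213; next y=7/10·(-20.118675)+1/2·101.096213≈36.465034
n=6: y≈36.465034, sp=4, e=sp−y≈-32.465034; I≈-11.803609, D=e−e_prev≈-56.583709; u=3/4·(-32.465034)+1/4·(-11.803609)+2·(-56.583709)≈-140.467095; next y=7/10·36.465034+1/2·(-140.467095)≈-44.708024
n=7: y≈-44.708024, sp=4, e=sp−y≈48.708024; I≈36.904415, D=e−e_prev≈81.173058; u=3/4·48.708024+1/4·36.904415+2·81.173058≈208.103237; next y=7/10·(-44.708024)+1/2·208.103237≈72.756002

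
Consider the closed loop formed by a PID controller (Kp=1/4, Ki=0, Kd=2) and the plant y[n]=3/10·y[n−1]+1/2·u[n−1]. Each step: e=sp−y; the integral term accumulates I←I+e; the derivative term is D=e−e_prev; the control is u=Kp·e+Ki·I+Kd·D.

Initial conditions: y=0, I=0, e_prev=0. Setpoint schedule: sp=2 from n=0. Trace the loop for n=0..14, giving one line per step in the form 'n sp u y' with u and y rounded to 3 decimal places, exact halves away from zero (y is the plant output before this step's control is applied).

(exact arithmetic carried between steps; '≈' marks a value shown rounded to 6 d.p. or computed from one; I and e_prev carry over from the previous line; the table rounds u and y to 3 d.p., halves away from zero)
n=0: y=0, sp=2, e=sp−y=2; I=2, D=e−e_prev=2; u=1/4·2+0·2+2·2=4.5; next y=3/10·0+1/2·4.5=2.25
n=1: y=2.25, sp=2, e=sp−y=-0.25; I=1.75, D=e−e_prev=-2.25; u=1/4·(-0.25)+0·1.75+2·(-2.25)=-4.5625; next y=3/10·2.25+1/2·(-4.5625)=-1.60625
n=2: y=-1.60625, sp=2, e=sp−y=3.60625; I=5.35625, D=e−e_prev=3.85625; u=1/4·3.60625+0·5.35625+2·3.85625≈8.614063; next y=3/10·(-1.60625)+1/2·8.614063≈3.825156
n=3: y≈3.825156, sp=2, e=sp−y≈-1.825156; I≈3.531094, D=e−e_prev≈-5.431406; u=1/4·(-1.825156)+0·3.531094+2·(-5.431406)≈-11.319102; next y=3/10·3.825156+1/2·(-11.319102)≈-4.512004
n=4: y≈-4.512004, sp=2, e=sp−y≈6.512004; I≈10.043098, D=e−e_prev≈8.337160; u=1/4·6.512004+0·10.043098+2·8.337160≈18.302321; next y=3/10·(-4.512004)+1/2·18.302321≈7.797559
n=5: y≈7.797559, sp=2, e=sp−y≈-5.797559; I≈4.245538, D=e−e_prev≈-12.309563; u=1/4·(-5.797559)+0·4.245538+2·(-12.309563)≈-26.068517; next y=3/10·7.797559+1/2·(-26.068517)≈-10.694990
n=6: y≈-10.694990, sp=2, e=sp−y≈12.694990; I≈16.940529, D=e−e_prev≈18.492550; u=1/4·12.694990+0·16.940529+2·18.492550≈40.158848; next y=3/10·(-10.694990)+1/2·40.158848≈16.870927
n=7: y≈16.870927, sp=2, e=sp−y≈-14.870927; I≈2.069602, D=e−e_prev≈-27.565917; u=1/4·(-14.870927)+0·2.069602+2·(-27.565917)≈-58.849566; next y=3/10·16.870927+1/2·(-58.849566)≈-24.363505
n=8: y≈-24.363505, sp=2, e=sp−y≈26.363505; I≈28.433107, D=e−e_prev≈41.234432; u=1/4·26.363505+0·28.433107+2·41.234432≈89.059739; next y=3/10·(-24.363505)+1/2·89.059739≈37.220818
n=9: y≈37.220818, sp=2, e=sp−y≈-35.220818; I≈-6.787711, D=e−e_prev≈-61.584323; u=1/4·(-35.220818)+0·(-6.787711)+2·(-61.584323)≈-131.973851; next y=3/10·37.220818+1/2·(-131.973851)≈-54.820680
n=10: y≈-54.820680, sp=2, e=sp−y≈56.820680; I≈50.032969, D=e−e_prev≈92.041498; u=1/4·56.820680+0·50.032969+2·92.041498≈198.288166; next y=3/10·(-54.820680)+1/2·198.288166≈82.697879
n=11: y≈82.697879, sp=2, e=sp−y≈-80.697879; I≈-30.664910, D=e−e_prev≈-137.518559; u=1/4·(-80.697879)+0·(-30.664910)+2·(-137.518559)≈-295.211588; next y=3/10·82.697879+1/2·(-295.211588)≈-122.796430
n=12: y≈-122.796430, sp=2, e=sp−y≈124.796430; I≈94.131520, D=e−e_prev≈205.494309; u=1/4·124.796430+0·94.131520+2·205.494309≈442.187726; next y=3/10·(-122.796430)+1/2·442.187726≈184.254934
n=13: y≈184.254934, sp=2, e=sp−y≈-182.254934; I≈-88.123414, D=e−e_prev≈-307.051364; u=1/4·(-182.254934)+0·(-88.123414)+2·(-307.051364)≈-659.666462; next y=3/10·184.254934+1/2·(-659.666462)≈-274.556751
n=14: y≈-274.556751, sp=2, e=sp−y≈276.556751; I≈188.433337, D=e−e_prev≈458.811685; u=1/4·276.556751+0·188.433337+2·458.811685≈986.762557; next y=3/10·(-274.556751)+1/2·986.762557≈411.014253

0 2 4.500 0.000
1 2 -4.563 2.250
2 2 8.614 -1.606
3 2 -11.319 3.825
4 2 18.302 -4.512
5 2 -26.069 7.798
6 2 40.159 -10.695
7 2 -58.850 16.871
8 2 89.060 -24.364
9 2 -131.974 37.221
10 2 198.288 -54.821
11 2 -295.212 82.698
12 2 442.188 -122.796
13 2 -659.666 184.255
14 2 986.763 -274.557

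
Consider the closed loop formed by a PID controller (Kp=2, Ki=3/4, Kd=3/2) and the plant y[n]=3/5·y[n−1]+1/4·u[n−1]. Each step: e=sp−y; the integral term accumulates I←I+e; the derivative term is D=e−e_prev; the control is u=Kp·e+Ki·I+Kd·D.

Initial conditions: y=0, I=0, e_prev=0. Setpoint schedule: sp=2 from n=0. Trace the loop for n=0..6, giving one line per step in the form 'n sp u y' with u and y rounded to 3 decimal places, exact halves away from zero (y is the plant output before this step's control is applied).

(exact arithmetic carried between steps; '≈' marks a value shown rounded to 6 d.p. or computed from one; I and e_prev carry over from the previous line; the table rounds u and y to 3 d.p., halves away from zero)
n=0: y=0, sp=2, e=sp−y=2; I=2, D=e−e_prev=2; u=2·2+3/4·2+3/2·2=8.5; next y=3/5·0+1/4·8.5=2.125
n=1: y=2.125, sp=2, e=sp−y=-0.125; I=1.875, D=e−e_prev=-2.125; u=2·(-0.125)+3/4·1.875+3/2·(-2.125)=-2.03125; next y=3/5·2.125+1/4·(-2.03125)≈0.767188
n=2: y≈0.767188, sp=2, e=sp−y≈1.232813; I≈3.107813, D=e−e_prev≈1.357813; u=2·1.232813+3/4·3.107813+3/2·1.357813≈6.833203; next y=3/5·0.767188+1/4·6.833203≈2.168613
n=3: y≈2.168613, sp=2, e=sp−y≈-0.168613; I≈2.939199, D=e−e_prev≈-1.401426; u=2·(-0.168613)+3/4·2.939199+3/2·(-1.401426)≈-0.234966; next y=3/5·2.168613+1/4·(-0.234966)≈1.242427
n=4: y≈1.242427, sp=2, e=sp−y≈0.757573; I≈3.696773, D=e−e_prev≈0.926187; u=2·0.757573+3/4·3.696773+3/2·0.926187≈5.677007; next y=3/5·1.242427+1/4·5.677007≈2.164708
n=5: y≈2.164708, sp=2, e=sp−y≈-0.164708; I≈3.532065, D=e−e_prev≈-0.922281; u=2·(-0.164708)+3/4·3.532065+3/2·(-0.922281)≈0.936212; next y=3/5·2.164708+1/4·0.936212≈1.532878
n=6: y≈1.532878, sp=2, e=sp−y≈0.467122; I≈3.999188, D=e−e_prev≈0.631830; u=2·0.467122+3/4·3.999188+3/2·0.631830≈4.881381; next y=3/5·1.532878+1/4·4.881381≈2.140072

0 2 8.500 0.000
1 2 -2.031 2.125
2 2 6.833 0.767
3 2 -0.235 2.169
4 2 5.677 1.242
5 2 0.936 2.165
6 2 4.881 1.533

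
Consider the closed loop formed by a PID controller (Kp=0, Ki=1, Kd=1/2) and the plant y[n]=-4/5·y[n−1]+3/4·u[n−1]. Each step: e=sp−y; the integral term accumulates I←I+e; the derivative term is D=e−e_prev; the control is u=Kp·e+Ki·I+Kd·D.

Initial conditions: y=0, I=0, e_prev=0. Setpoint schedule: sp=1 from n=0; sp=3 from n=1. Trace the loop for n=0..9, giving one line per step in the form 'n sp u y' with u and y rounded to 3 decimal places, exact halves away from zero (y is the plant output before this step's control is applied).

0 1 1.500 0.000
1 3 3.313 1.125
2 3 4.061 1.584
3 3 5.416 1.778
4 3 5.443 2.639
5 3 7.236 1.971
6 3 5.112 3.851
7 3 9.847 0.753
8 3 1.501 6.782
9 3 17.357 -4.300

(exact arithmetic carried between steps; '≈' marks a value shown rounded to 6 d.p. or computed from one; I and e_prev carry over from the previous line; the table rounds u and y to 3 d.p., halves away from zero)
n=0: y=0, sp=1, e=sp−y=1; I=1, D=e−e_prev=1; u=0·1+1·1+1/2·1=1.5; next y=-4/5·0+3/4·1.5=1.125
n=1: y=1.125, sp=3, e=sp−y=1.875; I=2.875, D=e−e_prev=0.875; u=0·1.875+1·2.875+1/2·0.875=3.3125; next y=-4/5·1.125+3/4·3.3125=1.584375
n=2: y=1.584375, sp=3, e=sp−y=1.415625; I=4.290625, D=e−e_prev=-0.459375; u=0·1.415625+1·4.290625+1/2·(-0.459375)≈4.060938; next y=-4/5·1.584375+3/4·4.060938≈1.778203
n=3: y≈1.778203, sp=3, e=sp−y≈1.221797; I≈5.512422, D=e−e_prev≈-0.193828; u=0·1.221797+1·5.512422+1/2·(-0.193828)≈5.415508; next y=-4/5·1.778203+3/4·5.415508≈2.639068
n=4: y≈2.639068, sp=3, e=sp−y≈0.360932; I≈5.873354, D=e−e_prev≈-0.860865; u=0·0.360932+1·5.873354+1/2·(-0.860865)≈5.442921; next y=-4/5·2.639068+3/4·5.442921≈1.970936
n=5: y≈1.970936, sp=3, e=sp−y≈1.029064; I≈6.902418, D=e−e_prev≈0.668132; u=0·1.029064+1·6.902418+1/2·0.668132≈7.236484; next y=-4/5·1.970936+3/4·7.236484≈3.850614
n=6: y≈3.850614, sp=3, e=sp−y≈-0.850614; I≈6.051804, D=e−e_prev≈-1.879678; u=0·(-0.850614)+1·6.051804+1/2·(-1.879678)≈5.111965; next y=-4/5·3.850614+3/4·5.111965≈0.753482
n=7: y≈0.753482, sp=3, e=sp−y≈2.246518; I≈8.298321, D=e−e_prev≈3.097132; u=0·2.246518+1·8.298321+1/2·3.097132≈9.846887; next y=-4/5·0.753482+3/4·9.846887≈6.782380
n=8: y≈6.782380, sp=3, e=sp−y≈-3.782380; I≈4.515942, D=e−e_prev≈-6.028897; u=0·(-3.782380)+1·4.515942+1/2·(-6.028897)≈1.501493; next y=-4/5·6.782380+3/4·1.501493≈-4.299784
n=9: y≈-4.299784, sp=3, e=sp−y≈7.299784; I≈11.815726, D=e−e_prev≈11.082164; u=0·7.299784+1·11.815726+1/2·11.082164≈17.356808; next y=-4/5·(-4.299784)+3/4·17.356808≈16.457433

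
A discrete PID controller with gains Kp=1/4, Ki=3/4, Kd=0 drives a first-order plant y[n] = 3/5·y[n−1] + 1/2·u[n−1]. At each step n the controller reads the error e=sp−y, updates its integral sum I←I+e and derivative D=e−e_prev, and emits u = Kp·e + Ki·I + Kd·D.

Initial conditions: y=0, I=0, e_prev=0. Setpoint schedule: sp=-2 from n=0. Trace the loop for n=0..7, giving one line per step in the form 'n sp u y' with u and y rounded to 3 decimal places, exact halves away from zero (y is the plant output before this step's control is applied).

(exact arithmetic carried between steps; '≈' marks a value shown rounded to 6 d.p. or computed from one; I and e_prev carry over from the previous line; the table rounds u and y to 3 d.p., halves away from zero)
n=0: y=0, sp=-2, e=sp−y=-2; I=-2, D=e−e_prev=-2; u=1/4·(-2)+3/4·(-2)+0·(-2)=-2; next y=3/5·0+1/2·(-2)=-1
n=1: y=-1, sp=-2, e=sp−y=-1; I=-3, D=e−e_prev=1; u=1/4·(-1)+3/4·(-3)+0·1=-2.5; next y=3/5·(-1)+1/2·(-2.5)=-1.85
n=2: y=-1.85, sp=-2, e=sp−y=-0.15; I=-3.15, D=e−e_prev=0.85; u=1/4·(-0.15)+3/4·(-3.15)+0·0.85=-2.4; next y=3/5·(-1.85)+1/2·(-2.4)=-2.31
n=3: y=-2.31, sp=-2, e=sp−y=0.31; I=-2.84, D=e−e_prev=0.46; u=1/4·0.31+3/4·(-2.84)+0·0.46=-2.0525; next y=3/5·(-2.31)+1/2·(-2.0525)=-2.41225
n=4: y=-2.41225, sp=-2, e=sp−y=0.41225; I=-2.42775, D=e−e_prev=0.10225; u=1/4·0.41225+3/4·(-2.42775)+0·0.10225=-1.71775; next y=3/5·(-2.41225)+1/2·(-1.71775)=-2.306225
n=5: y=-2.306225, sp=-2, e=sp−y=0.306225; I=-2.121525, D=e−e_prev=-0.106025; u=1/4·0.306225+3/4·(-2.121525)+0·(-0.106025)≈-1.514588; next y=3/5·(-2.306225)+1/2·(-1.514588)≈-2.141029
n=6: y≈-2.141029, sp=-2, e=sp−y≈0.141029; I≈-1.980496, D=e−e_prev≈-0.165196; u=1/4·0.141029+3/4·(-1.980496)+0·(-0.165196)≈-1.450115; next y=3/5·(-2.141029)+1/2·(-1.450115)≈-2.009675
n=7: y≈-2.009675, sp=-2, e=sp−y≈0.009675; I≈-1.970822, D=e−e_prev≈-0.131354; u=1/4·0.009675+3/4·(-1.970822)+0·(-0.131354)≈-1.475697; next y=3/5·(-2.009675)+1/2·(-1.475697)≈-1.943654

0 -2 -2.000 0.000
1 -2 -2.500 -1.000
2 -2 -2.400 -1.850
3 -2 -2.053 -2.310
4 -2 -1.718 -2.412
5 -2 -1.515 -2.306
6 -2 -1.450 -2.141
7 -2 -1.476 -2.010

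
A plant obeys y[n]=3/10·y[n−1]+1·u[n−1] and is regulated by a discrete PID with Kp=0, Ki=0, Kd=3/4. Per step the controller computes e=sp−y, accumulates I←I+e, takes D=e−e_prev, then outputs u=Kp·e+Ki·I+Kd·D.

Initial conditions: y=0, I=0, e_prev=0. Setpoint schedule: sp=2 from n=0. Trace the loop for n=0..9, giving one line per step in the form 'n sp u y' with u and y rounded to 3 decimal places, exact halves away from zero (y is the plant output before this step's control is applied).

(exact arithmetic carried between steps; '≈' marks a value shown rounded to 6 d.p. or computed from one; I and e_prev carry over from the previous line; the table rounds u and y to 3 d.p., halves away from zero)
n=0: y=0, sp=2, e=sp−y=2; I=2, D=e−e_prev=2; u=0·2+0·2+3/4·2=1.5; next y=3/10·0+1·1.5=1.5
n=1: y=1.5, sp=2, e=sp−y=0.5; I=2.5, D=e−e_prev=-1.5; u=0·0.5+0·2.5+3/4·(-1.5)=-1.125; next y=3/10·1.5+1·(-1.125)=-0.675
n=2: y=-0.675, sp=2, e=sp−y=2.675; I=5.175, D=e−e_prev=2.175; u=0·2.675+0·5.175+3/4·2.175=1.63125; next y=3/10·(-0.675)+1·1.63125=1.42875
n=3: y=1.42875, sp=2, e=sp−y=0.57125; I=5.74625, D=e−e_prev=-2.10375; u=0·0.57125+0·5.74625+3/4·(-2.10375)≈-1.577813; next y=3/10·1.42875+1·(-1.577813)≈-1.149188
n=4: y≈-1.149188, sp=2, e=sp−y≈3.149188; I≈8.895438, D=e−e_prev≈2.577938; u=0·3.149188+0·8.895438+3/4·2.577938≈1.933453; next y=3/10·(-1.149188)+1·1.933453≈1.588697
n=5: y≈1.588697, sp=2, e=sp−y≈0.411303; I≈9.306741, D=e−e_prev≈-2.737884; u=0·0.411303+0·9.306741+3/4·(-2.737884)≈-2.053413; next y=3/10·1.588697+1·(-2.053413)≈-1.576804
n=6: y≈-1.576804, sp=2, e=sp−y≈3.576804; I≈12.883545, D=e−e_prev≈3.165501; u=0·3.576804+0·12.883545+3/4·3.165501≈2.374126; next y=3/10·(-1.576804)+1·2.374126≈1.901085
n=7: y≈1.901085, sp=2, e=sp−y≈0.098915; I≈12.982460, D=e−e_prev≈-3.477889; u=0·0.098915+0·12.982460+3/4·(-3.477889)≈-2.608417; next y=3/10·1.901085+1·(-2.608417)≈-2.038091
n=8: y≈-2.038091, sp=2, e=sp−y≈4.038091; I≈17.020552, D=e−e_prev≈3.939176; u=0·4.038091+0·17.020552+3/4·3.939176≈2.954382; next y=3/10·(-2.038091)+1·2.954382≈2.342954
n=9: y≈2.342954, sp=2, e=sp−y≈-0.342954; I≈16.677597, D=e−e_prev≈-4.381046; u=0·(-0.342954)+0·16.677597+3/4·(-4.381046)≈-3.285784; next y=3/10·2.342954+1·(-3.285784)≈-2.582898

0 2 1.500 0.000
1 2 -1.125 1.500
2 2 1.631 -0.675
3 2 -1.578 1.429
4 2 1.933 -1.149
5 2 -2.053 1.589
6 2 2.374 -1.577
7 2 -2.608 1.901
8 2 2.954 -2.038
9 2 -3.286 2.343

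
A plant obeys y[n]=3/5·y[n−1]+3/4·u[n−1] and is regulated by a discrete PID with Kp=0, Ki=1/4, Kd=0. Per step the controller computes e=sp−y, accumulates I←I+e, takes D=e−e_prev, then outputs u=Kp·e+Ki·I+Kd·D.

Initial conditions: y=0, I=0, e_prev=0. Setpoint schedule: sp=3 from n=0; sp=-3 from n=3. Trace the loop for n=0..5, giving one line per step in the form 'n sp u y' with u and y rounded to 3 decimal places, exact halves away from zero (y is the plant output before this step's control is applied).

0 3 0.750 0.000
1 3 1.359 0.563
2 3 1.770 1.357
3 -3 0.485 2.142
4 -3 -0.677 1.649
5 -3 -1.548 0.481

(exact arithmetic carried between steps; '≈' marks a value shown rounded to 6 d.p. or computed from one; I and e_prev carry over from the previous line; the table rounds u and y to 3 d.p., halves away from zero)
n=0: y=0, sp=3, e=sp−y=3; I=3, D=e−e_prev=3; u=0·3+1/4·3+0·3=0.75; next y=3/5·0+3/4·0.75=0.5625
n=1: y=0.5625, sp=3, e=sp−y=2.4375; I=5.4375, D=e−e_prev=-0.5625; u=0·2.4375+1/4·5.4375+0·(-0.5625)=1.359375; next y=3/5·0.5625+3/4·1.359375≈1.357031
n=2: y≈1.357031, sp=3, e=sp−y≈1.642969; I≈7.080469, D=e−e_prev≈-0.794531; u=0·1.642969+1/4·7.080469+0·(-0.794531)≈1.770117; next y=3/5·1.357031+3/4·1.770117≈2.141807
n=3: y≈2.141807, sp=-3, e=sp−y≈-5.141807; I≈1.938662, D=e−e_prev≈-6.784775; u=0·(-5.141807)+1/4·1.938662+0·(-6.784775)≈0.484666; next y=3/5·2.141807+3/4·0.484666≈1.648583
n=4: y≈1.648583, sp=-3, e=sp−y≈-4.648583; I≈-2.709921, D=e−e_prev≈0.493224; u=0·(-4.648583)+1/4·(-2.709921)+0·0.493224≈-0.677480; next y=3/5·1.648583+3/4·(-0.677480)≈0.481040
n=5: y≈0.481040, sp=-3, e=sp−y≈-3.481040; I≈-6.190961, D=e−e_prev≈1.167543; u=0·(-3.481040)+1/4·(-6.190961)+0·1.167543≈-1.547740; next y=3/5·0.481040+3/4·(-1.547740)≈-0.872181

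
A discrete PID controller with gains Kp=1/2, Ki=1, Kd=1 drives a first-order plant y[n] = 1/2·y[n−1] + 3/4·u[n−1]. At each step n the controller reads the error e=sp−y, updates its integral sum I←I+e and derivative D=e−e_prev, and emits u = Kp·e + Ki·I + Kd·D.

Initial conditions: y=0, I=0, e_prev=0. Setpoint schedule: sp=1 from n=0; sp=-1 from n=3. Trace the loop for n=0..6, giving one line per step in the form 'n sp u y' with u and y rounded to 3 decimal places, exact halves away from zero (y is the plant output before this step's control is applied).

0 1 2.500 0.000
1 1 -2.188 1.875
2 1 5.258 -0.703
3 -1 -11.354 3.592
4 -1 16.128 -6.720
5 -1 -27.104 8.736
6 -1 40.356 -15.960

(exact arithmetic carried between steps; '≈' marks a value shown rounded to 6 d.p. or computed from one; I and e_prev carry over from the previous line; the table rounds u and y to 3 d.p., halves away from zero)
n=0: y=0, sp=1, e=sp−y=1; I=1, D=e−e_prev=1; u=1/2·1+1·1+1·1=2.5; next y=1/2·0+3/4·2.5=1.875
n=1: y=1.875, sp=1, e=sp−y=-0.875; I=0.125, D=e−e_prev=-1.875; u=1/2·(-0.875)+1·0.125+1·(-1.875)=-2.1875; next y=1/2·1.875+3/4·(-2.1875)=-0.703125
n=2: y=-0.703125, sp=1, e=sp−y=1.703125; I=1.828125, D=e−e_prev=2.578125; u=1/2·1.703125+1·1.828125+1·2.578125≈5.257813; next y=1/2·(-0.703125)+3/4·5.257813≈3.591797
n=3: y≈3.591797, sp=-1, e=sp−y≈-4.591797; I≈-2.763672, D=e−e_prev≈-6.294922; u=1/2·(-4.591797)+1·(-2.763672)+1·(-6.294922)≈-11.354492; next y=1/2·3.591797+3/4·(-11.354492)≈-6.719971
n=4: y≈-6.719971, sp=-1, e=sp−y≈5.719971; I≈2.956299, D=e−e_prev≈10.311768; u=1/2·5.719971+1·2.956299+1·10.311768≈16.128052; next y=1/2·(-6.719971)+3/4·16.128052≈8.736053
n=5: y≈8.736053, sp=-1, e=sp−y≈-9.736053; I≈-6.779755, D=e−e_prev≈-15.456024; u=1/2·(-9.736053)+1·(-6.779755)+1·(-15.456024)≈-27.103806; next y=1/2·8.736053+3/4·(-27.103806)≈-15.959827
n=6: y≈-15.959827, sp=-1, e=sp−y≈14.959827; I≈8.180073, D=e−e_prev≈24.695881; u=1/2·14.959827+1·8.180073+1·24.695881≈40.355867; next y=1/2·(-15.959827)+3/4·40.355867≈22.286987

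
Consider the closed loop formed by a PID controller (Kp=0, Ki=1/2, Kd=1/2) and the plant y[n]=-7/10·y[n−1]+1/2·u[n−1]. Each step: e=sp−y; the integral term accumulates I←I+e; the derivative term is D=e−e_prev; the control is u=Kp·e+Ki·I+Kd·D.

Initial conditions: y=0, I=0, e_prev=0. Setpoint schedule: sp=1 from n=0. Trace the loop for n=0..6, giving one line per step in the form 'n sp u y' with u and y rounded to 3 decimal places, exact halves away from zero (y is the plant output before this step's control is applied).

(exact arithmetic carried between steps; '≈' marks a value shown rounded to 6 d.p. or computed from one; I and e_prev carry over from the previous line; the table rounds u and y to 3 d.p., halves away from zero)
n=0: y=0, sp=1, e=sp−y=1; I=1, D=e−e_prev=1; u=0·1+1/2·1+1/2·1=1; next y=-7/10·0+1/2·1=0.5
n=1: y=0.5, sp=1, e=sp−y=0.5; I=1.5, D=e−e_prev=-0.5; u=0·0.5+1/2·1.5+1/2·(-0.5)=0.5; next y=-7/10·0.5+1/2·0.5=-0.1
n=2: y=-0.1, sp=1, e=sp−y=1.1; I=2.6, D=e−e_prev=0.6; u=0·1.1+1/2·2.6+1/2·0.6=1.6; next y=-7/10·(-0.1)+1/2·1.6=0.87
n=3: y=0.87, sp=1, e=sp−y=0.13; I=2.73, D=e−e_prev=-0.97; u=0·0.13+1/2·2.73+1/2·(-0.97)=0.88; next y=-7/10·0.87+1/2·0.88=-0.169
n=4: y=-0.169, sp=1, e=sp−y=1.169; I=3.899, D=e−e_prev=1.039; u=0·1.169+1/2·3.899+1/2·1.039=2.469; next y=-7/10·(-0.169)+1/2·2.469=1.3528
n=5: y=1.3528, sp=1, e=sp−y=-0.3528; I=3.5462, D=e−e_prev=-1.5218; u=0·(-0.3528)+1/2·3.5462+1/2·(-1.5218)=1.0122; next y=-7/10·1.3528+1/2·1.0122=-0.44086
n=6: y=-0.44086, sp=1, e=sp−y=1.44086; I=4.98706, D=e−e_prev=1.79366; u=0·1.44086+1/2·4.98706+1/2·1.79366=3.39036; next y=-7/10·(-0.44086)+1/2·3.39036=2.003782

0 1 1.000 0.000
1 1 0.500 0.500
2 1 1.600 -0.100
3 1 0.880 0.870
4 1 2.469 -0.169
5 1 1.012 1.353
6 1 3.390 -0.441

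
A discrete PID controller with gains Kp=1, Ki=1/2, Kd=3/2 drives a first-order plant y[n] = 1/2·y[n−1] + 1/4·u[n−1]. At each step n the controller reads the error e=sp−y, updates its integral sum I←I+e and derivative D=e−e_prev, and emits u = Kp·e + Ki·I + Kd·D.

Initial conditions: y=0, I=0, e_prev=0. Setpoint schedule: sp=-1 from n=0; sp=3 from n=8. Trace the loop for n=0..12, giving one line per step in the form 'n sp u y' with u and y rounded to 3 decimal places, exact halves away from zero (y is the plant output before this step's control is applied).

(exact arithmetic carried between steps; '≈' marks a value shown rounded to 6 d.p. or computed from one; I and e_prev carry over from the previous line; the table rounds u and y to 3 d.p., halves away from zero)
n=0: y=0, sp=-1, e=sp−y=-1; I=-1, D=e−e_prev=-1; u=1·(-1)+1/2·(-1)+3/2·(-1)=-3; next y=1/2·0+1/4·(-3)=-0.75
n=1: y=-0.75, sp=-1, e=sp−y=-0.25; I=-1.25, D=e−e_prev=0.75; u=1·(-0.25)+1/2·(-1.25)+3/2·0.75=0.25; next y=1/2·(-0.75)+1/4·0.25=-0.3125
n=2: y=-0.3125, sp=-1, e=sp−y=-0.6875; I=-1.9375, D=e−e_prev=-0.4375; u=1·(-0.6875)+1/2·(-1.9375)+3/2·(-0.4375)=-2.3125; next y=1/2·(-0.3125)+1/4·(-2.3125)=-0.734375
n=3: y=-0.734375, sp=-1, e=sp−y=-0.265625; I=-2.203125, D=e−e_prev=0.421875; u=1·(-0.265625)+1/2·(-2.203125)+3/2·0.421875=-0.734375; next y=1/2·(-0.734375)+1/4·(-0.734375)≈-0.550781
n=4: y≈-0.550781, sp=-1, e=sp−y≈-0.449219; I≈-2.652344, D=e−e_prev≈-0.183594; u=1·(-0.449219)+1/2·(-2.652344)+3/2·(-0.183594)≈-2.050781; next y=1/2·(-0.550781)+1/4·(-2.050781)≈-0.788086
n=5: y≈-0.788086, sp=-1, e=sp−y≈-0.211914; I≈-2.864258, D=e−e_prev≈0.237305; u=1·(-0.211914)+1/2·(-2.864258)+3/2·0.237305≈-1.288086; next y=1/2·(-0.788086)+1/4·(-1.288086)≈-0.716064
n=6: y≈-0.716064, sp=-1, e=sp−y≈-0.283936; I≈-3.148193, D=e−e_prev≈-0.072021; u=1·(-0.283936)+1/2·(-3.148193)+3/2·(-0.072021)≈-1.966064; next y=1/2·(-0.716064)+1/4·(-1.966064)≈-0.849548
n=7: y≈-0.849548, sp=-1, e=sp−y≈-0.150452; I≈-3.298645, D=e−e_prev≈0.133484; u=1·(-0.150452)+1/2·(-3.298645)+3/2·0.133484≈-1.599548; next y=1/2·(-0.849548)+1/4·(-1.599548)≈-0.824661
n=8: y≈-0.824661, sp=3, e=sp−y≈3.824661; I≈0.526016, D=e−e_prev≈3.975113; u=1·3.824661+1/2·0.526016+3/2·3.975113≈10.050339; next y=1/2·(-0.824661)+1/4·10.050339≈2.100254
n=9: y≈2.100254, sp=3, e=sp−y≈0.899746; I≈1.425762, D=e−e_prev≈-2.924915; u=1·0.899746+1/2·1.425762+3/2·(-2.924915)≈-2.774746; next y=1/2·2.100254+1/4·(-2.774746)≈0.356441
n=10: y≈0.356441, sp=3, e=sp−y≈2.643559; I≈4.069322, D=e−e_prev≈1.743814; u=1·2.643559+1/2·4.069322+3/2·1.743814≈7.293941; next y=1/2·0.356441+1/4·7.293941≈2.001705
n=11: y≈2.001705, sp=3, e=sp−y≈0.998295; I≈5.067616, D=e−e_prev≈-1.645265; u=1·0.998295+1/2·5.067616+3/2·(-1.645265)≈1.064205; next y=1/2·2.001705+1/4·1.064205≈1.266904
n=12: y≈1.266904, sp=3, e=sp−y≈1.733096; I≈6.800712, D=e−e_prev≈0.734801; u=1·1.733096+1/2·6.800712+3/2·0.734801≈6.235654; next y=1/2·1.266904+1/4·6.235654≈2.192366

0 -1 -3.000 0.000
1 -1 0.250 -0.750
2 -1 -2.313 -0.313
3 -1 -0.734 -0.734
4 -1 -2.051 -0.551
5 -1 -1.288 -0.788
6 -1 -1.966 -0.716
7 -1 -1.600 -0.850
8 3 10.050 -0.825
9 3 -2.775 2.100
10 3 7.294 0.356
11 3 1.064 2.002
12 3 6.236 1.267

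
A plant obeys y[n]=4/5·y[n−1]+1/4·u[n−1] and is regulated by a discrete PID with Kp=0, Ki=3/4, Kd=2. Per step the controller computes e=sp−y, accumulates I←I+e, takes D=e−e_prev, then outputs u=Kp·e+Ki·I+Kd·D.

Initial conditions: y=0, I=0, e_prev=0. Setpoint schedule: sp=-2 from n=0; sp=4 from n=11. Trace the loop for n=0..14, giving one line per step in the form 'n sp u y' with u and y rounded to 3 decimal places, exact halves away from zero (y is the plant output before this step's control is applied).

(exact arithmetic carried between steps; '≈' marks a value shown rounded to 6 d.p. or computed from one; I and e_prev carry over from the previous line; the table rounds u and y to 3 d.p., halves away from zero)
n=0: y=0, sp=-2, e=sp−y=-2; I=-2, D=e−e_prev=-2; u=0·(-2)+3/4·(-2)+2·(-2)=-5.5; next y=4/5·0+1/4·(-5.5)=-1.375
n=1: y=-1.375, sp=-2, e=sp−y=-0.625; I=-2.625, D=e−e_prev=1.375; u=0·(-0.625)+3/4·(-2.625)+2·1.375=0.78125; next y=4/5·(-1.375)+1/4·0.78125≈-0.904688
n=2: y≈-0.904688, sp=-2, e=sp−y≈-1.095313; I≈-3.720313, D=e−e_prev≈-0.470313; u=0·(-1.095313)+3/4·(-3.720313)+2·(-0.470313)≈-3.730859; next y=4/5·(-0.904688)+1/4·(-3.730859)≈-1.656465
n=3: y≈-1.656465, sp=-2, e=sp−y≈-0.343535; I≈-4.063848, D=e−e_prev≈0.751777; u=0·(-0.343535)+3/4·(-4.063848)+2·0.751777≈-1.544331; next y=4/5·(-1.656465)+1/4·(-1.544331)≈-1.711255
n=4: y≈-1.711255, sp=-2, e=sp−y≈-0.288745; I≈-4.352593, D=e−e_prev≈0.054790; u=0·(-0.288745)+3/4·(-4.352593)+2·0.054790≈-3.154865; next y=4/5·(-1.711255)+1/4·(-3.154865)≈-2.157720
n=5: y≈-2.157720, sp=-2, e=sp−y≈0.157720; I≈-4.194873, D=e−e_prev≈0.446465; u=0·0.157720+3/4·(-4.194873)+2·0.446465≈-2.253224; next y=4/5·(-2.157720)+1/4·(-2.253224)≈-2.289482
n=6: y≈-2.289482, sp=-2, e=sp−y≈0.289482; I≈-3.905391, D=e−e_prev≈0.131762; u=0·0.289482+3/4·(-3.905391)+2·0.131762≈-2.665519; next y=4/5·(-2.289482)+1/4·(-2.665519)≈-2.497965
n=7: y≈-2.497965, sp=-2, e=sp−y≈0.497965; I≈-3.407426, D=e−e_prev≈0.208483; u=0·0.497965+3/4·(-3.407426)+2·0.208483≈-2.138602; next y=4/5·(-2.497965)+1/4·(-2.138602)≈-2.533023
n=8: y≈-2.533023, sp=-2, e=sp−y≈0.533023; I≈-2.874403, D=e−e_prev≈0.035058; u=0·0.533023+3/4·(-2.874403)+2·0.035058≈-2.085687; next y=4/5·(-2.533023)+1/4·(-2.085687)≈-2.547840
n=9: y≈-2.547840, sp=-2, e=sp−y≈0.547840; I≈-2.326563, D=e−e_prev≈0.014817; u=0·0.547840+3/4·(-2.326563)+2·0.014817≈-1.715288; next y=4/5·(-2.547840)+1/4·(-1.715288)≈-2.467094
n=10: y≈-2.467094, sp=-2, e=sp−y≈0.467094; I≈-1.859469, D=e−e_prev≈-0.080746; u=0·0.467094+3/4·(-1.859469)+2·(-0.080746)≈-1.556094; next y=4/5·(-2.467094)+1/4·(-1.556094)≈-2.362699
n=11: y≈-2.362699, sp=4, e=sp−y≈6.362699; I≈4.503230, D=e−e_prev≈5.895605; u=0·6.362699+3/4·4.503230+2·5.895605≈15.168632; next y=4/5·(-2.362699)+1/4·15.168632≈1.901999
n=12: y≈1.901999, sp=4, e=sp−y≈2.098001; I≈6.601231, D=e−e_prev≈-4.264698; u=0·2.098001+3/4·6.601231+2·(-4.264698)≈-3.578472; next y=4/5·1.901999+1/4·(-3.578472)≈0.626981
n=13: y≈0.626981, sp=4, e=sp−y≈3.373019; I≈9.974250, D=e−e_prev≈1.275018; u=0·3.373019+3/4·9.974250+2·1.275018≈10.030723; next y=4/5·0.626981+1/4·10.030723≈3.009266
n=14: y≈3.009266, sp=4, e=sp−y≈0.990734; I≈10.964984, D=e−e_prev≈-2.382284; u=0·0.990734+3/4·10.964984+2·(-2.382284)≈3.459169; next y=4/5·3.009266+1/4·3.459169≈3.272205

0 -2 -5.500 0.000
1 -2 0.781 -1.375
2 -2 -3.731 -0.905
3 -2 -1.544 -1.656
4 -2 -3.155 -1.711
5 -2 -2.253 -2.158
6 -2 -2.666 -2.289
7 -2 -2.139 -2.498
8 -2 -2.086 -2.533
9 -2 -1.715 -2.548
10 -2 -1.556 -2.467
11 4 15.169 -2.363
12 4 -3.578 1.902
13 4 10.031 0.627
14 4 3.459 3.009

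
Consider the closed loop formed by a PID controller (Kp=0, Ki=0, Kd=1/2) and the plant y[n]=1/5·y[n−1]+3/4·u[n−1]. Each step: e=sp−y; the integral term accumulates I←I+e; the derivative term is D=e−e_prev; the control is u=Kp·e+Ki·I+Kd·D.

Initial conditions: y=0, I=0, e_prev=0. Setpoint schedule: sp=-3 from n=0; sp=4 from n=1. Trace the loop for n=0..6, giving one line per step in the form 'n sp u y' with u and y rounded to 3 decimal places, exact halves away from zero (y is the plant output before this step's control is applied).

0 -3 -1.500 0.000
1 4 4.063 -1.125
2 4 -1.973 2.822
3 4 1.869 -0.916
4 4 -1.067 1.218
5 4 0.888 -0.557
6 4 -0.555 0.554

(exact arithmetic carried between steps; '≈' marks a value shown rounded to 6 d.p. or computed from one; I and e_prev carry over from the previous line; the table rounds u and y to 3 d.p., halves away from zero)
n=0: y=0, sp=-3, e=sp−y=-3; I=-3, D=e−e_prev=-3; u=0·(-3)+0·(-3)+1/2·(-3)=-1.5; next y=1/5·0+3/4·(-1.5)=-1.125
n=1: y=-1.125, sp=4, e=sp−y=5.125; I=2.125, D=e−e_prev=8.125; u=0·5.125+0·2.125+1/2·8.125=4.0625; next y=1/5·(-1.125)+3/4·4.0625=2.821875
n=2: y=2.821875, sp=4, e=sp−y=1.178125; I=3.303125, D=e−e_prev=-3.946875; u=0·1.178125+0·3.303125+1/2·(-3.946875)≈-1.973438; next y=1/5·2.821875+3/4·(-1.973438)≈-0.915703
n=3: y≈-0.915703, sp=4, e=sp−y≈4.915703; I≈8.218828, D=e−e_prev≈3.737578; u=0·4.915703+0·8.218828+1/2·3.737578≈1.868789; next y=1/5·(-0.915703)+3/4·1.868789≈1.218451
n=4: y≈1.218451, sp=4, e=sp−y≈2.781549; I≈11.000377, D=e−e_prev≈-2.134154; u=0·2.781549+0·11.000377+1/2·(-2.134154)≈-1.067077; next y=1/5·1.218451+3/4·(-1.067077)≈-0.556618
n=5: y≈-0.556618, sp=4, e=sp−y≈4.556618; I≈15.556995, D=e−e_prev≈1.775069; u=0·4.556618+0·15.556995+1/2·1.775069≈0.887534; next y=1/5·(-0.556618)+3/4·0.887534≈0.554327
n=6: y≈0.554327, sp=4, e=sp−y≈3.445673; I≈19.002667, D=e−e_prev≈-1.110945; u=0·3.445673+0·19.002667+1/2·(-1.110945)≈-0.555472; next y=1/5·0.554327+3/4·(-0.555472)≈-0.305739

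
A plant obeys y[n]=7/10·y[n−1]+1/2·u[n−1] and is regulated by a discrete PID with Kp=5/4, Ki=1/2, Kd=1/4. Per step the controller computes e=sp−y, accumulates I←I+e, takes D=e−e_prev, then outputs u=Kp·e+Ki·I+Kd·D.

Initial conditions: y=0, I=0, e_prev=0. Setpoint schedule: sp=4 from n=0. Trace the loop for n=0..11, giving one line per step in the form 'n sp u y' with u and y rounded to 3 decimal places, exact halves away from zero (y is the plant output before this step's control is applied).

(exact arithmetic carried between steps; '≈' marks a value shown rounded to 6 d.p. or computed from one; I and e_prev carry over from the previous line; the table rounds u and y to 3 d.p., halves away from zero)
n=0: y=0, sp=4, e=sp−y=4; I=4, D=e−e_prev=4; u=5/4·4+1/2·4+1/4·4=8; next y=7/10·0+1/2·8=4
n=1: y=4, sp=4, e=sp−y=0; I=4, D=e−e_prev=-4; u=5/4·0+1/2·4+1/4·(-4)=1; next y=7/10·4+1/2·1=3.3
n=2: y=3.3, sp=4, e=sp−y=0.7; I=4.7, D=e−e_prev=0.7; u=5/4·0.7+1/2·4.7+1/4·0.7=3.4; next y=7/10·3.3+1/2·3.4=4.01
n=3: y=4.01, sp=4, e=sp−y=-0.01; I=4.69, D=e−e_prev=-0.71; u=5/4·(-0.01)+1/2·4.69+1/4·(-0.71)=2.155; next y=7/10·4.01+1/2·2.155=3.8845
n=4: y=3.8845, sp=4, e=sp−y=0.1155; I=4.8055, D=e−e_prev=0.1255; u=5/4·0.1155+1/2·4.8055+1/4·0.1255=2.5785; next y=7/10·3.8845+1/2·2.5785=4.0084
n=5: y=4.0084, sp=4, e=sp−y=-0.0084; I=4.7971, D=e−e_prev=-0.1239; u=5/4·(-0.0084)+1/2·4.7971+1/4·(-0.1239)=2.357075; next y=7/10·4.0084+1/2·2.357075≈3.984418
n=6: y≈3.984418, sp=4, e=sp−y≈0.015583; I≈4.812683, D=e−e_prev≈0.023983; u=5/4·0.015583+1/2·4.812683+1/4·0.023983≈2.431815; next y=7/10·3.984418+1/2·2.431815≈4.005000
n=7: y≈4.005000, sp=4, e=sp−y≈-0.005000; I≈4.807683, D=e−e_prev≈-0.020582; u=5/4·(-0.005000)+1/2·4.807683+1/4·(-0.020582)≈2.392446; next y=7/10·4.005000+1/2·2.392446≈3.999723
n=8: y≈3.999723, sp=4, e=sp−y≈0.000277; I≈4.807960, D=e−e_prev≈0.005277; u=5/4·0.000277+1/2·4.807960+1/4·0.005277≈2.405646; next y=7/10·3.999723+1/2·2.405646≈4.002629
n=9: y≈4.002629, sp=4, e=sp−y≈-0.002629; I≈4.805331, D=e−e_prev≈-0.002906; u=5/4·(-0.002629)+1/2·4.805331+1/4·(-0.002906)≈2.398653; next y=7/10·4.002629+1/2·2.398653≈4.001167
n=10: y≈4.001167, sp=4, e=sp−y≈-0.001167; I≈4.804164, D=e−e_prev≈0.001462; u=5/4·(-0.001167)+1/2·4.804164+1/4·0.001462≈2.400989; next y=7/10·4.001167+1/2·2.400989≈4.001311
n=11: y≈4.001311, sp=4, e=sp−y≈-0.001311; I≈4.802853, D=e−e_prev≈-0.000145; u=5/4·(-0.001311)+1/2·4.802853+1/4·(-0.000145)≈2.399751; next y=7/10·4.001311+1/2·2.399751≈4.000794

0 4 8.000 0.000
1 4 1.000 4.000
2 4 3.400 3.300
3 4 2.155 4.010
4 4 2.579 3.885
5 4 2.357 4.008
6 4 2.432 3.984
7 4 2.392 4.005
8 4 2.406 4.000
9 4 2.399 4.003
10 4 2.401 4.001
11 4 2.400 4.001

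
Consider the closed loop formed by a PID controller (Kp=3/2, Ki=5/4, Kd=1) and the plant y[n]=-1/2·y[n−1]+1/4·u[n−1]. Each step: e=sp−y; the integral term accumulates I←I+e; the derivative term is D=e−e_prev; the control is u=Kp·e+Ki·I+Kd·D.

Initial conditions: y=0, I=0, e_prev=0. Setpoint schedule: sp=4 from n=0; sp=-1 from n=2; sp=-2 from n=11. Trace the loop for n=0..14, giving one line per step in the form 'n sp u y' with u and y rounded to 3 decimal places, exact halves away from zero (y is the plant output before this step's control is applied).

0 4 15.000 0.000
1 4 1.938 3.750
2 -1 6.527 -1.391
3 -1 -7.067 2.327
4 -1 12.207 -2.930
5 -1 -18.564 4.517
6 -1 24.799 -6.900
7 -1 -41.302 9.649
8 -1 54.934 -15.150
9 -1 -88.899 21.309
10 -1 122.878 -32.879
11 -2 -195.353 47.159
12 -2 272.648 -72.418
13 -2 -421.863 104.371
14 -2 604.545 -157.651

(exact arithmetic carried between steps; '≈' marks a value shown rounded to 6 d.p. or computed from one; I and e_prev carry over from the previous line; the table rounds u and y to 3 d.p., halves away from zero)
n=0: y=0, sp=4, e=sp−y=4; I=4, D=e−e_prev=4; u=3/2·4+5/4·4+1·4=15; next y=-1/2·0+1/4·15=3.75
n=1: y=3.75, sp=4, e=sp−y=0.25; I=4.25, D=e−e_prev=-3.75; u=3/2·0.25+5/4·4.25+1·(-3.75)=1.9375; next y=-1/2·3.75+1/4·1.9375=-1.390625
n=2: y=-1.390625, sp=-1, e=sp−y=0.390625; I=4.640625, D=e−e_prev=0.140625; u=3/2·0.390625+5/4·4.640625+1·0.140625≈6.527344; next y=-1/2·(-1.390625)+1/4·6.527344≈2.327148
n=3: y≈2.327148, sp=-1, e=sp−y≈-3.327148; I≈1.313477, D=e−e_prev≈-3.717773; u=3/2·(-3.327148)+5/4·1.313477+1·(-3.717773)≈-7.066650; next y=-1/2·2.327148+1/4·(-7.066650)≈-2.930237
n=4: y≈-2.930237, sp=-1, e=sp−y≈1.930237; I≈3.243713, D=e−e_prev≈5.257385; u=3/2·1.930237+5/4·3.243713+1·5.257385≈12.207382; next y=-1/2·(-2.930237)+1/4·12.207382≈4.516964
n=5: y≈4.516964, sp=-1, e=sp−y≈-5.516964; I≈-2.273251, D=e−e_prev≈-7.447201; u=3/2·(-5.516964)+5/4·(-2.273251)+1·(-7.447201)≈-18.564210; next y=-1/2·4.516964+1/4·(-18.564210)≈-6.899534
n=6: y≈-6.899534, sp=-1, e=sp−y≈5.899534; I≈3.626284, D=e−e_prev≈11.416498; u=3/2·5.899534+5/4·3.626284+1·11.416498≈24.798655; next y=-1/2·(-6.899534)+1/4·24.798655≈9.649431
n=7: y≈9.649431, sp=-1, e=sp−y≈-10.649431; I≈-7.023147, D=e−e_prev≈-16.548965; u=3/2·(-10.649431)+5/4·(-7.023147)+1·(-16.548965)≈-41.302046; next y=-1/2·9.649431+1/4·(-41.302046)≈-15.150227
n=8: y≈-15.150227, sp=-1, e=sp−y≈14.150227; I≈7.127080, D=e−e_prev≈24.799658; u=3/2·14.150227+5/4·7.127080+1·24.799658≈54.933848; next y=-1/2·(-15.150227)+1/4·54.933848≈21.308575
n=9: y≈21.308575, sp=-1, e=sp−y≈-22.308575; I≈-15.181496, D=e−e_prev≈-36.458802; u=3/2·(-22.308575)+5/4·(-15.181496)+1·(-36.458802)≈-88.898535; next y=-1/2·21.308575+1/4·(-88.898535)≈-32.878922
n=10: y≈-32.878922, sp=-1, e=sp−y≈31.878922; I≈16.697426, D=e−e_prev≈54.187497; u=3/2·31.878922+5/4·16.697426+1·54.187497≈122.877662; next y=-1/2·(-32.878922)+1/4·122.877662≈47.158876
n=11: y≈47.158876, sp=-2, e=sp−y≈-49.158876; I≈-32.461450, D=e−e_prev≈-81.037798; u=3/2·(-49.158876)+5/4·(-32.461450)+1·(-81.037798)≈-195.352925; next y=-1/2·47.158876+1/4·(-195.352925)≈-72.417669
n=12: y≈-72.417669, sp=-2, e=sp−y≈70.417669; I≈37.956219, D=e−e_prev≈119.576546; u=3/2·70.417669+5/4·37.956219+1·119.576546≈272.648323; next y=-1/2·(-72.417669)+1/4·272.648323≈104.370916
n=13: y≈104.370916, sp=-2, e=sp−y≈-106.370916; I≈-68.414696, D=e−e_prev≈-176.788585; u=3/2·(-106.370916)+5/4·(-68.414696)+1·(-176.788585)≈-421.863329; next y=-1/2·104.370916+1/4·(-421.863329)≈-157.651290
n=14: y≈-157.651290, sp=-2, e=sp−y≈155.651290; I≈87.236593, D=e−e_prev≈262.022205; u=3/2·155.651290+5/4·87.236593+1·262.022205≈604.544882; next y=-1/2·(-157.651290)+1/4·604.544882≈229.961866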